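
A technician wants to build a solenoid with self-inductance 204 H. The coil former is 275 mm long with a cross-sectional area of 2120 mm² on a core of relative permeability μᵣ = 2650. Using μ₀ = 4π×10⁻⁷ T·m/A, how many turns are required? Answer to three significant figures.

A = 2120 mm² = 2.120×10^-3 m².
From L = μ₀μᵣN²A/ℓ, N = √(Lℓ / (μ₀μᵣA)).
N = √[(204)(0.275) / ((4π×10⁻⁷)(2650)×2.120×10^-3)] = √(7.946×10^6) ≈ 2818.9.

N ≈ 2820 turns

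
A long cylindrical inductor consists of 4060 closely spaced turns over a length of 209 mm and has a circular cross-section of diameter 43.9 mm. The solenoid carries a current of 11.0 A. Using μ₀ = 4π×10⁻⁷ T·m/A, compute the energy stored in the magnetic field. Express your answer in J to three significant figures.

A = π(d/2)² = π(2.195×10^-2 m)² = 1.514×10^-3 m².
L = μ₀N²A/ℓ = (4π×10⁻⁷)(4060)²(1.514×10^-3)/(0.209) = 0.15 H.
U = ½LI² = ½(0.15)(11.0)² = 9.076 J.

U ≈ 9.08 J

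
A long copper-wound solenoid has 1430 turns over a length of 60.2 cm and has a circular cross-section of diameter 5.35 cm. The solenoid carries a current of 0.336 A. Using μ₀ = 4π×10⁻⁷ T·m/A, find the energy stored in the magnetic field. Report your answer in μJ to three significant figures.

U ≈ 542 μJ

A = π(d/2)² = π(2.675×10^-2 m)² = 2.248×10^-3 m².
L = μ₀N²A/ℓ = (4π×10⁻⁷)(1430)²(2.248×10^-3)/(0.602) = 9.596×10^-3 H.
U = ½LI² = ½(9.596×10^-3)(0.336)² = 5.417×10^-4 J.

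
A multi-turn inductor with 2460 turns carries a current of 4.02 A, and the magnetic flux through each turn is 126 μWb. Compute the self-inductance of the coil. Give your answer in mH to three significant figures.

Self-inductance is defined by L = NΦ_B/I (flux linkage over current).
L = (2460)(1.260×10^-4 Wb)/(4.02 A) = 7.710×10^-2 H.

L ≈ 77.1 mH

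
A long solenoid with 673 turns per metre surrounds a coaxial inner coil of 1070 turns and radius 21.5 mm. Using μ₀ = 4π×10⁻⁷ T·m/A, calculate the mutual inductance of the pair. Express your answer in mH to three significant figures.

M ≈ 1.31 mH

The outer solenoid produces a uniform field B₁ = μ₀n₁I₁ across the inner coil,
so the flux linkage is N₂Φ = N₂B₁A₂ = μ₀n₁N₂A₂·I₁, giving M = μ₀n₁N₂A₂.
A₂ = πr² = π(2.150×10^-2 m)² = 1.452×10^-3 m².
M = (4π×10⁻⁷)(673)(1070)(1.452×10^-3) = 1.314×10^-3 H.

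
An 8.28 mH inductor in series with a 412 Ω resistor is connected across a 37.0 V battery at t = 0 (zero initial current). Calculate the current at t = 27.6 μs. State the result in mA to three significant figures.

τ = L/R = 8.280×10^-3/412 = 2.010×10^-5 s; final current I_∞ = ε/R = 37.0/412 = 8.981×10^-2 A.
I(t) = I_∞(1 − e^(−t/τ)) with t/τ = 1.373.
I = (8.981×10^-2)(1 − e^(−1.373)) = 6.706×10^-2 A.

I ≈ 67.1 mA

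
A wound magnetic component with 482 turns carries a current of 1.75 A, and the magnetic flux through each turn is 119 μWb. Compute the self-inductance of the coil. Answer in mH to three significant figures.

L ≈ 32.8 mH

Self-inductance is defined by L = NΦ_B/I (flux linkage over current).
L = (482)(1.190×10^-4 Wb)/(1.75 A) = 3.278×10^-2 H.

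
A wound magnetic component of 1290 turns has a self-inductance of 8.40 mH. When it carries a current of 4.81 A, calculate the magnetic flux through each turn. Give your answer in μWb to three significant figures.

Φ_B ≈ 31.3 μWb

From L = NΦ_B/I, the flux per turn is Φ_B = LI/N.
Φ_B = (8.400×10^-3 H)(4.81 A)/1290 = 3.132×10^-5 Wb.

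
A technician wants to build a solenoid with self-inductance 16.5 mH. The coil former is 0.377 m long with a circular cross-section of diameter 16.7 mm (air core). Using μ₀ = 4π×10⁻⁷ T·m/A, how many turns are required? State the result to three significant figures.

A = π(d/2)² = π(8.350×10^-3 m)² = 2.190×10^-4 m².
From L = μ₀N²A/ℓ, N = √(Lℓ / (μ₀A)).
N = √[(1.650×10^-2)(0.377) / ((4π×10⁻⁷)×2.190×10^-4)] = √(2.260×10^7) ≈ 4753.9.

N ≈ 4750 turns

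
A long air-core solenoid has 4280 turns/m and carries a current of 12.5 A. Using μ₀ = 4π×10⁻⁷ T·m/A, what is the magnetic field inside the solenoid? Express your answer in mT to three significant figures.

Inside a long solenoid, B = μ₀nI.
B = (4π×10⁻⁷)(4.280×10^3 m⁻¹)(12.5 A) = 6.723×10^-2 T.

B ≈ 67.2 mT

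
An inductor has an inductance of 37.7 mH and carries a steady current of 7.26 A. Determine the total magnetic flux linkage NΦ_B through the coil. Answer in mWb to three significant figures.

From L = NΦ_B/I, the flux linkage is NΦ_B = LI.
NΦ_B = (3.770×10^-2 H)(7.26 A) = 0.2737 Wb.

NΦ_B ≈ 274 mWb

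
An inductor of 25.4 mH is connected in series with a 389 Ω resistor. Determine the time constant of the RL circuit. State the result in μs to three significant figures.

τ = L/R = (2.540×10^-2 H)/(389 Ω) = 6.530×10^-5 s.

τ ≈ 65.3 μs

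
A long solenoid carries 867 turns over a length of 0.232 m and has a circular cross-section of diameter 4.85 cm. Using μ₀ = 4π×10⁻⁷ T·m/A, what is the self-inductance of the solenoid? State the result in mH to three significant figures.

A = π(d/2)² = π(2.425×10^-2 m)² = 1.847×10^-3 m².
For a long solenoid, L = μ₀N²A/ℓ.
L = (4π×10⁻⁷)(867)²(1.847×10^-3)/(0.232 m) = 7.522×10^-3 H.

L ≈ 7.52 mH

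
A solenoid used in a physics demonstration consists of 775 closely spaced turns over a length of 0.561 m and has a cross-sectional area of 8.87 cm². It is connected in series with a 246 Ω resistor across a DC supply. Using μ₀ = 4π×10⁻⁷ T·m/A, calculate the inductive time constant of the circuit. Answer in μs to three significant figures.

A = 8.87 cm² = 8.870×10^-4 m².
L = μ₀N²A/ℓ = (4π×10⁻⁷)(775)²(8.870×10^-4)/(0.561) = 1.193×10^-3 H.
τ = L/R = (1.193×10^-3)/(246) = 4.851×10^-6 s.

τ ≈ 4.85 μs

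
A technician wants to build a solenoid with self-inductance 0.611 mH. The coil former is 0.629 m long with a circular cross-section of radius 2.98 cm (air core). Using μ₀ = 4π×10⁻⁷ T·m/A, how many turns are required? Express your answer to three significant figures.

A = πr² = π(2.980×10^-2 m)² = 2.790×10^-3 m².
From L = μ₀N²A/ℓ, N = √(Lℓ / (μ₀A)).
N = √[(6.110×10^-4)(0.629) / ((4π×10⁻⁷)×2.790×10^-3)] = √(1.096×10^5) ≈ 331.1.

N ≈ 331 turns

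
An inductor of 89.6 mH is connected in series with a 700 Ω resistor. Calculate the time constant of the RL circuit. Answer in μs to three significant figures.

τ ≈ 128 μs

τ = L/R = (8.960×10^-2 H)/(700 Ω) = 1.280×10^-4 s.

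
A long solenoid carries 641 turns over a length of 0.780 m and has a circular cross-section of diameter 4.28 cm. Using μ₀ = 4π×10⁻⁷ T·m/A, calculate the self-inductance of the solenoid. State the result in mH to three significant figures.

A = π(d/2)² = π(2.140×10^-2 m)² = 1.439×10^-3 m².
For a long solenoid, L = μ₀N²A/ℓ.
L = (4π×10⁻⁷)(641)²(1.439×10^-3)/(0.78 m) = 9.524×10^-4 H.

L ≈ 0.952 mH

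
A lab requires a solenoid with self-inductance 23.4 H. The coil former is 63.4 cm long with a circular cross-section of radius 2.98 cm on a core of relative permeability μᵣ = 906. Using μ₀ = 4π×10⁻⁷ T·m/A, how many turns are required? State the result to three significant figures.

A = πr² = π(2.980×10^-2 m)² = 2.790×10^-3 m².
From L = μ₀μᵣN²A/ℓ, N = √(Lℓ / (μ₀μᵣA)).
N = √[(23.4)(0.634) / ((4π×10⁻⁷)(906)×2.790×10^-3)] = √(4.671×10^6) ≈ 2161.2.

N ≈ 2160 turns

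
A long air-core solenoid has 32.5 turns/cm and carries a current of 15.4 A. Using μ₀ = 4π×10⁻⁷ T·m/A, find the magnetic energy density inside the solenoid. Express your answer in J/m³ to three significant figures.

B = μ₀nI = (4π×10⁻⁷)(3.250×10^3)(15.4) = 6.289×10^-2 T.
u = B²/(2μ₀) = (6.289×10^-2)²/(2×4π×10⁻⁷) = 1.574×10^3 J/m³.

u ≈ 1570 J/m³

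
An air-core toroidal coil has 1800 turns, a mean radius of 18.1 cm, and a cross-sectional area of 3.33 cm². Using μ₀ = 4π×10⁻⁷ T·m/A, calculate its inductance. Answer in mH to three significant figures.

For a thin toroid, L = μ₀N²A/(2πR).
L = (4π×10⁻⁷)(1800)²(3.330×10^-4) / (2π×0.181 m) = 1.192×10^-3 H.

L ≈ 1.19 mH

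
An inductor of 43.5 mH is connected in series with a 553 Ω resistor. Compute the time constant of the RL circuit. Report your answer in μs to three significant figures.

τ = L/R = (4.350×10^-2 H)/(553 Ω) = 7.866×10^-5 s.

τ ≈ 78.7 μs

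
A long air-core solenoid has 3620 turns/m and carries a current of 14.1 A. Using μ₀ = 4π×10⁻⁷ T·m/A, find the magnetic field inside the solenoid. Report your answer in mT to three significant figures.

Inside a long solenoid, B = μ₀nI.
B = (4π×10⁻⁷)(3.620×10^3 m⁻¹)(14.1 A) = 6.414×10^-2 T.

B ≈ 64.1 mT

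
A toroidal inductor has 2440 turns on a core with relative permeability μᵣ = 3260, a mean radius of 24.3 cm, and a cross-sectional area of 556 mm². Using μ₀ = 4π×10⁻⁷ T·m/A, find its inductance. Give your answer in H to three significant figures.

L ≈ 8.88 H

For a thin toroid, L = μ₀μᵣN²A/(2πR).
L = (4π×10⁻⁷)(3260)(2440)²(5.560×10^-4) / (2π×0.243 m) = 8.882 H.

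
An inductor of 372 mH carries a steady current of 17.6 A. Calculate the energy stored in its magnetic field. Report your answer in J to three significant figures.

U ≈ 57.6 J

Stored magnetic energy: U = ½LI².
U = ½(0.372 H)(17.6 A)² = 57.62 J.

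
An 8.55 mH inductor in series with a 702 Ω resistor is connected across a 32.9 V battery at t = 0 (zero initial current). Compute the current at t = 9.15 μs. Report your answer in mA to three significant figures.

τ = L/R = 8.550×10^-3/702 = 1.218×10^-5 s; final current I_∞ = ε/R = 32.9/702 = 4.687×10^-2 A.
I(t) = I_∞(1 − e^(−t/τ)) with t/τ = 0.751.
I = (4.687×10^-2)(1 − e^(−0.751)) = 2.476×10^-2 A.

I ≈ 24.8 mA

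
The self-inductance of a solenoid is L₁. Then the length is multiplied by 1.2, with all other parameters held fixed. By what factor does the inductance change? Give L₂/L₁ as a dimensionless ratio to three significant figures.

L₂/L₁ = 0.833

For a solenoid, L ∝ μᵣN²A/ℓ.
L₂/L₁ = (1.2)^-1 = 0.833.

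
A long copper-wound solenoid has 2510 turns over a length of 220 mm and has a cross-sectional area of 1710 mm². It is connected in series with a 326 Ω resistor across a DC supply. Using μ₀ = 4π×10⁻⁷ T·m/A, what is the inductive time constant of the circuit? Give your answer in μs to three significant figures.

A = 1710 mm² = 1.710×10^-3 m².
L = μ₀N²A/ℓ = (4π×10⁻⁷)(2510)²(1.710×10^-3)/(0.22) = 6.154×10^-2 H.
τ = L/R = (6.154×10^-2)/(326) = 1.888×10^-4 s.

τ ≈ 189 μs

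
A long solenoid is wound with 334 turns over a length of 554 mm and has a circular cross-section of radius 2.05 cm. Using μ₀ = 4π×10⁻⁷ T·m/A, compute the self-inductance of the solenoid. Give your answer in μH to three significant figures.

A = πr² = π(2.050×10^-2 m)² = 1.320×10^-3 m².
For a long solenoid, L = μ₀N²A/ℓ.
L = (4π×10⁻⁷)(334)²(1.320×10^-3)/(0.554 m) = 3.341×10^-4 H.

L ≈ 334 μH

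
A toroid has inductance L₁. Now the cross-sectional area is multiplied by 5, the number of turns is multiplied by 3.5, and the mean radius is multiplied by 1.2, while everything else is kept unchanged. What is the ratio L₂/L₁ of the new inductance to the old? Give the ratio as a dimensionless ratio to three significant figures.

For a toroid, L ∝ μᵣN²A/R.
L₂/L₁ = (5) × (3.5)^2 × (1.2)^-1 = 51.0.

L₂/L₁ = 51.0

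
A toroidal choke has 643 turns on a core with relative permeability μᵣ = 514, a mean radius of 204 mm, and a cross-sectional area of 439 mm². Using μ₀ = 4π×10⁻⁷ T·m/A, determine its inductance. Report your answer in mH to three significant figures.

L ≈ 91.5 mH

For a thin toroid, L = μ₀μᵣN²A/(2πR).
L = (4π×10⁻⁷)(514)(643)²(4.390×10^-4) / (2π×0.204 m) = 9.146×10^-2 H.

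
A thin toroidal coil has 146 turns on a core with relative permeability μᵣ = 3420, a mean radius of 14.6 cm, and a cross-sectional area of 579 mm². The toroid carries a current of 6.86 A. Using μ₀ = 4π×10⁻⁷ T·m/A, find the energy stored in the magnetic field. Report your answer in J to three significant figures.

L = μ₀μᵣN²A/(2πR) = (4π×10⁻⁷)(3420)(146)²(5.790×10^-4)/(2π×0.146) = 5.782×10^-2 H.
U = ½LI² = ½(5.782×10^-2)(6.86)² = 1.361 J.

U ≈ 1.36 J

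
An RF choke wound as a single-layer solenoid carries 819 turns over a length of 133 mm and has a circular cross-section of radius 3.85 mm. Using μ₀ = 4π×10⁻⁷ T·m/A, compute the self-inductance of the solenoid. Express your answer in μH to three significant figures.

A = πr² = π(3.850×10^-3 m)² = 4.657×10^-5 m².
For a long solenoid, L = μ₀N²A/ℓ.
L = (4π×10⁻⁷)(819)²(4.657×10^-5)/(0.133 m) = 2.951×10^-4 H.

L ≈ 295 μH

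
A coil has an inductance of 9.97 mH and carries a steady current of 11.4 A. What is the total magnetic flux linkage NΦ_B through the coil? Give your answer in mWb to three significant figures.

NΦ_B ≈ 114 mWb

From L = NΦ_B/I, the flux linkage is NΦ_B = LI.
NΦ_B = (9.970×10^-3 H)(11.4 A) = 0.1137 Wb.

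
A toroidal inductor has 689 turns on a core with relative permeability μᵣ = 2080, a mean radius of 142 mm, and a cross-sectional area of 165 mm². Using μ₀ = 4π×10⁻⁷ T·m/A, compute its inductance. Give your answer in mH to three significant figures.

L ≈ 229 mH

For a thin toroid, L = μ₀μᵣN²A/(2πR).
L = (4π×10⁻⁷)(2080)(689)²(1.650×10^-4) / (2π×0.142 m) = 0.22947 H.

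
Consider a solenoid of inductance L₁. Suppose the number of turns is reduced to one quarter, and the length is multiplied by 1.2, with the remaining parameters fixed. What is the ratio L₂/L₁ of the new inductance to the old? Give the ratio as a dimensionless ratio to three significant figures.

L₂/L₁ = 0.0521

For a solenoid, L ∝ μᵣN²A/ℓ.
L₂/L₁ = (0.25)^2 × (1.2)^-1 = 0.0521.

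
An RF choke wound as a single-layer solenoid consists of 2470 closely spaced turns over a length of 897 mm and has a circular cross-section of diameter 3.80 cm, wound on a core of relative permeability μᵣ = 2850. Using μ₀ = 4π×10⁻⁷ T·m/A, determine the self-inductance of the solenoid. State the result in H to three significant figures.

L ≈ 27.6 H

A = π(d/2)² = π(1.900×10^-2 m)² = 1.134×10^-3 m².
For a long solenoid, L = μ₀μᵣN²A/ℓ.
L = (4π×10⁻⁷)(2850)(2470)²(1.134×10^-3)/(0.897 m) = 27.63 H.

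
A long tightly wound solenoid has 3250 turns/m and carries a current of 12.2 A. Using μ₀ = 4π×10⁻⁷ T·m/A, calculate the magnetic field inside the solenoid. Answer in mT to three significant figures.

Inside a long solenoid, B = μ₀nI.
B = (4π×10⁻⁷)(3.250×10^3 m⁻¹)(12.2 A) = 4.983×10^-2 T.

B ≈ 49.8 mT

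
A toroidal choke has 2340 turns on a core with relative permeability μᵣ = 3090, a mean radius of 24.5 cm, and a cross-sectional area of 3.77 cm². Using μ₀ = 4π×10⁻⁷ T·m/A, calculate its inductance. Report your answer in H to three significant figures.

For a thin toroid, L = μ₀μᵣN²A/(2πR).
L = (4π×10⁻⁷)(3090)(2340)²(3.770×10^-4) / (2π×0.245 m) = 5.207 H.

L ≈ 5.21 H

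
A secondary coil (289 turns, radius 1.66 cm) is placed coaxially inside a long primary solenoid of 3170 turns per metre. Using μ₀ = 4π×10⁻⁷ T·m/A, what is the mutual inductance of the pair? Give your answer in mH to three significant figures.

The outer solenoid produces a uniform field B₁ = μ₀n₁I₁ across the inner coil,
so the flux linkage is N₂Φ = N₂B₁A₂ = μ₀n₁N₂A₂·I₁, giving M = μ₀n₁N₂A₂.
A₂ = πr² = π(1.660×10^-2 m)² = 8.657×10^-4 m².
M = (4π×10⁻⁷)(3170)(289)(8.657×10^-4) = 9.966×10^-4 H.

M ≈ 0.997 mH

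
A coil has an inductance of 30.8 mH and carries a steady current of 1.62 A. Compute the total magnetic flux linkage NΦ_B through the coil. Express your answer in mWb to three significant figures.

NΦ_B ≈ 49.9 mWb

From L = NΦ_B/I, the flux linkage is NΦ_B = LI.
NΦ_B = (3.080×10^-2 H)(1.62 A) = 4.990×10^-2 Wb.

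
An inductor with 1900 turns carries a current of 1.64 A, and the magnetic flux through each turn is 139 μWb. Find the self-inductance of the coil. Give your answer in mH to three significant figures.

L ≈ 161 mH

Self-inductance is defined by L = NΦ_B/I (flux linkage over current).
L = (1900)(1.390×10^-4 Wb)/(1.64 A) = 0.161 H.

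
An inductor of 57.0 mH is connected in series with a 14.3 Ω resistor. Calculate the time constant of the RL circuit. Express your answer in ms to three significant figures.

τ = L/R = (5.700×10^-2 H)/(14.3 Ω) = 3.986×10^-3 s.

τ ≈ 3.99 ms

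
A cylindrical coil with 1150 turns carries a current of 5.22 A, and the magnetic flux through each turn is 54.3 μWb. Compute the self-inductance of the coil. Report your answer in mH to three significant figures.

Self-inductance is defined by L = NΦ_B/I (flux linkage over current).
L = (1150)(5.430×10^-5 Wb)/(5.22 A) = 1.196×10^-2 H.

L ≈ 12.0 mH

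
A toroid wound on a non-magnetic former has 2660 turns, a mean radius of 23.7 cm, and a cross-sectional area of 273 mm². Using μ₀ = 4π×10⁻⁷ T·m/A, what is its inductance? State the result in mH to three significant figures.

L ≈ 1.63 mH

For a thin toroid, L = μ₀N²A/(2πR).
L = (4π×10⁻⁷)(2660)²(2.730×10^-4) / (2π×0.237 m) = 1.630×10^-3 H.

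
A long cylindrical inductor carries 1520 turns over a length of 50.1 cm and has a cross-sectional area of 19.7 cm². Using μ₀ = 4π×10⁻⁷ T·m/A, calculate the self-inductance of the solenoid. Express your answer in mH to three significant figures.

L ≈ 11.4 mH

A = 19.7 cm² = 1.970×10^-3 m².
For a long solenoid, L = μ₀N²A/ℓ.
L = (4π×10⁻⁷)(1520)²(1.970×10^-3)/(0.501 m) = 1.142×10^-2 H.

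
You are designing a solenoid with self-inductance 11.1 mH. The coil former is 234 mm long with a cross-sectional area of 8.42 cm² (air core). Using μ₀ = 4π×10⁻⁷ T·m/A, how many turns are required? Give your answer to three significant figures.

N ≈ 1570 turns

A = 8.42 cm² = 8.420×10^-4 m².
From L = μ₀N²A/ℓ, N = √(Lℓ / (μ₀A)).
N = √[(1.110×10^-2)(0.234) / ((4π×10⁻⁷)×8.420×10^-4)] = √(2.4548×10^6) ≈ 1566.8.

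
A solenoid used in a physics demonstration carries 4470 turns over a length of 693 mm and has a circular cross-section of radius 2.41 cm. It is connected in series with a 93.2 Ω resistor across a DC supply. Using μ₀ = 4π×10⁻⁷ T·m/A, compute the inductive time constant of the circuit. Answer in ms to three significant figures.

A = πr² = π(2.410×10^-2 m)² = 1.8247×10^-3 m².
L = μ₀N²A/ℓ = (4π×10⁻⁷)(4470)²(1.8247×10^-3)/(0.693) = 6.611×10^-2 H.
τ = L/R = (6.611×10^-2)/(93.2) = 7.093×10^-4 s.

τ ≈ 0.709 ms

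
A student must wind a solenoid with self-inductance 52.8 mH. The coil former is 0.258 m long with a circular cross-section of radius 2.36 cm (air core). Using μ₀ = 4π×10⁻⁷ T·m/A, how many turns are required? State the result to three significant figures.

A = πr² = π(2.360×10^-2 m)² = 1.750×10^-3 m².
From L = μ₀N²A/ℓ, N = √(Lℓ / (μ₀A)).
N = √[(5.280×10^-2)(0.258) / ((4π×10⁻⁷)×1.750×10^-3)] = √(6.195×10^6) ≈ 2489.1.

N ≈ 2490 turns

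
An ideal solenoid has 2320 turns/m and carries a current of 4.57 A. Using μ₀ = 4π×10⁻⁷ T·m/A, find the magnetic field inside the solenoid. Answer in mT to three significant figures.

Inside a long solenoid, B = μ₀nI.
B = (4π×10⁻⁷)(2.320×10^3 m⁻¹)(4.57 A) = 1.332×10^-2 T.

B ≈ 13.3 mT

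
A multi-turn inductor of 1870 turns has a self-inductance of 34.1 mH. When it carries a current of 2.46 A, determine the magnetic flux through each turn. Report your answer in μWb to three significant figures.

From L = NΦ_B/I, the flux per turn is Φ_B = LI/N.
Φ_B = (3.410×10^-2 H)(2.46 A)/1870 = 4.486×10^-5 Wb.

Φ_B ≈ 44.9 μWb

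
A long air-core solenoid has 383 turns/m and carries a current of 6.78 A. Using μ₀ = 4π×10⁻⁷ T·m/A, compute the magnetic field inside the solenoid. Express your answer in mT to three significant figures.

Inside a long solenoid, B = μ₀nI.
B = (4π×10⁻⁷)(383 m⁻¹)(6.78 A) = 3.263×10^-3 T.

B ≈ 3.26 mT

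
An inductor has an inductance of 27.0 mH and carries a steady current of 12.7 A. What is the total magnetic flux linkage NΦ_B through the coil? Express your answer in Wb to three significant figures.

NΦ_B ≈ 0.343 Wb

From L = NΦ_B/I, the flux linkage is NΦ_B = LI.
NΦ_B = (2.700×10^-2 H)(12.7 A) = 0.3429 Wb.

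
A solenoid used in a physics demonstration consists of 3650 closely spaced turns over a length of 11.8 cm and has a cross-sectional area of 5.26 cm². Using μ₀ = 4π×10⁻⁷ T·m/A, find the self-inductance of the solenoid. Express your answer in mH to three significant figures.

L ≈ 74.6 mH

A = 5.26 cm² = 5.260×10^-4 m².
For a long solenoid, L = μ₀N²A/ℓ.
L = (4π×10⁻⁷)(3650)²(5.260×10^-4)/(0.118 m) = 7.463×10^-2 H.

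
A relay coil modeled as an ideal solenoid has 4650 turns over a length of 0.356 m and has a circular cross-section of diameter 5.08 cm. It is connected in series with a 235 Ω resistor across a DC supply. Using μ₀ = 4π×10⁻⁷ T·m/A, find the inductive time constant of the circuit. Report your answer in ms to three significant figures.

τ ≈ 0.658 ms

A = π(d/2)² = π(2.540×10^-2 m)² = 2.027×10^-3 m².
L = μ₀N²A/ℓ = (4π×10⁻⁷)(4650)²(2.027×10^-3)/(0.356) = 0.1547 H.
τ = L/R = (0.1547)/(235) = 6.583×10^-4 s.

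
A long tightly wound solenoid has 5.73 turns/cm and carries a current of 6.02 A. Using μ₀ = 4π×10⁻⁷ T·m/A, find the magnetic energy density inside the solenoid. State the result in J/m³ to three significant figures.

u ≈ 7.48 J/m³

B = μ₀nI = (4π×10⁻⁷)(573)(6.02) = 4.3347×10^-3 T.
u = B²/(2μ₀) = (4.3347×10^-3)²/(2×4π×10⁻⁷) = 7.476 J/m³.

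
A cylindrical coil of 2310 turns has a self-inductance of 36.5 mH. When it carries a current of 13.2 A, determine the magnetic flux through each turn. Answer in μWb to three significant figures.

Φ_B ≈ 209 μWb

From L = NΦ_B/I, the flux per turn is Φ_B = LI/N.
Φ_B = (3.650×10^-2 H)(13.2 A)/2310 = 2.086×10^-4 Wb.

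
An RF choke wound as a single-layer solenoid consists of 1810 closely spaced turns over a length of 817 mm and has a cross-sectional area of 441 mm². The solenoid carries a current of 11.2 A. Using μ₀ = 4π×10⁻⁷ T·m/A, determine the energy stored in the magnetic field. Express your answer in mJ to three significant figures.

U ≈ 139 mJ

A = 441 mm² = 4.410×10^-4 m².
L = μ₀N²A/ℓ = (4π×10⁻⁷)(1810)²(4.410×10^-4)/(0.817) = 2.222×10^-3 H.
U = ½LI² = ½(2.222×10^-3)(11.2)² = 0.1394 J.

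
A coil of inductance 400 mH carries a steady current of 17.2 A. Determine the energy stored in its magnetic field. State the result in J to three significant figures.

U ≈ 59.2 J

Stored magnetic energy: U = ½LI².
U = ½(0.4 H)(17.2 A)² = 59.17 J.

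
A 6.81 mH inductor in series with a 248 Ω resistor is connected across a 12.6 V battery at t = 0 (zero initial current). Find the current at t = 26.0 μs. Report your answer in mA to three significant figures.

I ≈ 31.1 mA

τ = L/R = 6.810×10^-3/248 = 2.746×10^-5 s; final current I_∞ = ε/R = 12.6/248 = 5.081×10^-2 A.
I(t) = I_∞(1 − e^(−t/τ)) with t/τ = 0.947.
I = (5.081×10^-2)(1 − e^(−0.947)) = 3.110×10^-2 A.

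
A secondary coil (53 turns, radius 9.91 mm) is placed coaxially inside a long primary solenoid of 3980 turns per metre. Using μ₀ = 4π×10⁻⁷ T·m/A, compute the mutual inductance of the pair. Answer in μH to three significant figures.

The outer solenoid produces a uniform field B₁ = μ₀n₁I₁ across the inner coil,
so the flux linkage is N₂Φ = N₂B₁A₂ = μ₀n₁N₂A₂·I₁, giving M = μ₀n₁N₂A₂.
A₂ = πr² = π(9.910×10^-3 m)² = 3.085×10^-4 m².
M = (4π×10⁻⁷)(3980)(53)(3.085×10^-4) = 8.178×10^-5 H.

M ≈ 81.8 μH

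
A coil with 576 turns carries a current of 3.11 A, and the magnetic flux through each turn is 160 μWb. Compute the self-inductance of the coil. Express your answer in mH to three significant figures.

Self-inductance is defined by L = NΦ_B/I (flux linkage over current).
L = (576)(1.600×10^-4 Wb)/(3.11 A) = 2.963×10^-2 H.

L ≈ 29.6 mH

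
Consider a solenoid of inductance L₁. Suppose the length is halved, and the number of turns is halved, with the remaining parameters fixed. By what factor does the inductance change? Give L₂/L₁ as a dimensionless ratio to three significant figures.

For a solenoid, L ∝ μᵣN²A/ℓ.
L₂/L₁ = (0.5)^-1 × (0.5)^2 = 0.500.

L₂/L₁ = 0.500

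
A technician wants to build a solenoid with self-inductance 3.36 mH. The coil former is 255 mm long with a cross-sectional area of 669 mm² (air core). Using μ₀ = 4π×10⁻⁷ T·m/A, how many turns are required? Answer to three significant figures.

A = 669 mm² = 6.690×10^-4 m².
From L = μ₀N²A/ℓ, N = √(Lℓ / (μ₀A)).
N = √[(3.360×10^-3)(0.255) / ((4π×10⁻⁷)×6.690×10^-4)] = √(1.019×10^6) ≈ 1009.5.

N ≈ 1010 turns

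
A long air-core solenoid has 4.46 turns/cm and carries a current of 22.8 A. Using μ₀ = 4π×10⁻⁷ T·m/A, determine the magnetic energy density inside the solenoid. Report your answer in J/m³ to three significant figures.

B = μ₀nI = (4π×10⁻⁷)(446)(22.8) = 1.278×10^-2 T.
u = B²/(2μ₀) = (1.278×10^-2)²/(2×4π×10⁻⁷) = 64.97 J/m³.

u ≈ 65.0 J/m³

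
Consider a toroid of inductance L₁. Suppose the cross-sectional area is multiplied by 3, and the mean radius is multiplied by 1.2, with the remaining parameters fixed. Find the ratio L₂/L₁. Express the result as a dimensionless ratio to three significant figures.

L₂/L₁ = 2.50

For a toroid, L ∝ μᵣN²A/R.
L₂/L₁ = (3) × (1.2)^-1 = 2.50.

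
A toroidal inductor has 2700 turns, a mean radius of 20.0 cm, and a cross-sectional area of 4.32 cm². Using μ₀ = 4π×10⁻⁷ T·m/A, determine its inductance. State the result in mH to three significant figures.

L ≈ 3.15 mH

For a thin toroid, L = μ₀N²A/(2πR).
L = (4π×10⁻⁷)(2700)²(4.320×10^-4) / (2π×0.2 m) = 3.149×10^-3 H.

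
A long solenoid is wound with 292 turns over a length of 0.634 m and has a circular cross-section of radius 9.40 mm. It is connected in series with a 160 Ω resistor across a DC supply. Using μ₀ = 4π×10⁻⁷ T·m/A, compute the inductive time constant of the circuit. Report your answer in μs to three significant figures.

τ ≈ 0.293 μs

A = πr² = π(9.400×10^-3 m)² = 2.776×10^-4 m².
L = μ₀N²A/ℓ = (4π×10⁻⁷)(292)²(2.776×10^-4)/(0.634) = 4.691×10^-5 H.
τ = L/R = (4.691×10^-5)/(160) = 2.932×10^-7 s.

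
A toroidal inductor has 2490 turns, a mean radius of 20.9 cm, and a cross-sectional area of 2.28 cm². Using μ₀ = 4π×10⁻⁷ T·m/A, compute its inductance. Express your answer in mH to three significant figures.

For a thin toroid, L = μ₀N²A/(2πR).
L = (4π×10⁻⁷)(2490)²(2.280×10^-4) / (2π×0.209 m) = 1.353×10^-3 H.

L ≈ 1.35 mH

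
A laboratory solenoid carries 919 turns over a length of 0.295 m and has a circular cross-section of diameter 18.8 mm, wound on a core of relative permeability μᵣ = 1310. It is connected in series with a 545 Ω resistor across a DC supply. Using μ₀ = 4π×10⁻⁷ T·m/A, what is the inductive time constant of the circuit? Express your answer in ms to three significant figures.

A = π(d/2)² = π(9.400×10^-3 m)² = 2.776×10^-4 m².
L = μ₀μᵣN²A/ℓ = (4π×10⁻⁷)(1310)(919)²(2.776×10^-4)/(0.295) = 1.308 H.
τ = L/R = (1.308)/(545) = 2.400×10^-3 s.

τ ≈ 2.40 ms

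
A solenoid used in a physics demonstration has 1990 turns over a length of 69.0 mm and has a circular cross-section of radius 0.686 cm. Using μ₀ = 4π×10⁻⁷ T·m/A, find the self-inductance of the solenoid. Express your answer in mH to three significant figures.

A = πr² = π(6.860×10^-3 m)² = 1.478×10^-4 m².
For a long solenoid, L = μ₀N²A/ℓ.
L = (4π×10⁻⁷)(1990)²(1.478×10^-4)/(6.900×10^-2 m) = 1.066×10^-2 H.

L ≈ 10.7 mH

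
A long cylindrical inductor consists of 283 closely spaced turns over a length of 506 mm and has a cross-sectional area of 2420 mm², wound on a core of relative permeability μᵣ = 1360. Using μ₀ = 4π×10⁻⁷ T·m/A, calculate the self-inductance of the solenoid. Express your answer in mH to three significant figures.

L ≈ 655 mH

A = 2420 mm² = 2.420×10^-3 m².
For a long solenoid, L = μ₀μᵣN²A/ℓ.
L = (4π×10⁻⁷)(1360)(283)²(2.420×10^-3)/(0.506 m) = 0.6546 H.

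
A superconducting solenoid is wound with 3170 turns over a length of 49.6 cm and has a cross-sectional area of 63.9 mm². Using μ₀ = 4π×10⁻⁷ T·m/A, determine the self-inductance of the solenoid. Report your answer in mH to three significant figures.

L ≈ 1.63 mH

A = 63.9 mm² = 6.390×10^-5 m².
For a long solenoid, L = μ₀N²A/ℓ.
L = (4π×10⁻⁷)(3170)²(6.390×10^-5)/(0.496 m) = 1.627×10^-3 H.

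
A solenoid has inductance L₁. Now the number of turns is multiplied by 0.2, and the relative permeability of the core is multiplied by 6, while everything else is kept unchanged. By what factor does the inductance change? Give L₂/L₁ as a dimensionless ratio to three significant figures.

For a solenoid, L ∝ μᵣN²A/ℓ.
L₂/L₁ = (0.2)^2 × (6) = 0.240.

L₂/L₁ = 0.240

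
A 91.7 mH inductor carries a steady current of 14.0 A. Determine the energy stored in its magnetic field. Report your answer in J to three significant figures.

U ≈ 8.99 J

Stored magnetic energy: U = ½LI².
U = ½(9.170×10^-2 H)(14.0 A)² = 8.987 J.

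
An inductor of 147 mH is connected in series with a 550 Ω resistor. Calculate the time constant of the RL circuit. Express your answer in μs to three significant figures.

τ = L/R = (0.147 H)/(550 Ω) = 2.673×10^-4 s.

τ ≈ 267 μs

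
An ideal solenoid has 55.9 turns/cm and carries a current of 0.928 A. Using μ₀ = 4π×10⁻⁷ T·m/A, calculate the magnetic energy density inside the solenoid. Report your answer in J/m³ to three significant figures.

B = μ₀nI = (4π×10⁻⁷)(5.590×10^3)(0.928) = 6.519×10^-3 T.
u = B²/(2μ₀) = (6.519×10^-3)²/(2×4π×10⁻⁷) = 16.91 J/m³.

u ≈ 16.9 J/m³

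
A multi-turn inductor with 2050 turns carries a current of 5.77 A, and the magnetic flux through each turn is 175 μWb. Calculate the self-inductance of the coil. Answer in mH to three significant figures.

L ≈ 62.2 mH

Self-inductance is defined by L = NΦ_B/I (flux linkage over current).
L = (2050)(1.750×10^-4 Wb)/(5.77 A) = 6.218×10^-2 H.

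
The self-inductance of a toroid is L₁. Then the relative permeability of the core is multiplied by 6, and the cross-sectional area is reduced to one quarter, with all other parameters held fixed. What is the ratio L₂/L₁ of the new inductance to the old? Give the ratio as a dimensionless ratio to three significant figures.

For a toroid, L ∝ μᵣN²A/R.
L₂/L₁ = (6) × (0.25) = 1.50.

L₂/L₁ = 1.50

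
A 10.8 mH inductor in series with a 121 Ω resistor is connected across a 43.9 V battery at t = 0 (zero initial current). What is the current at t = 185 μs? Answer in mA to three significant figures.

I ≈ 317 mA

τ = L/R = 1.080×10^-2/121 = 8.926×10^-5 s; final current I_∞ = ε/R = 43.9/121 = 0.3628 A.
I(t) = I_∞(1 − e^(−t/τ)) with t/τ = 2.073.
I = (0.3628)(1 − e^(−2.073)) = 0.3172 A.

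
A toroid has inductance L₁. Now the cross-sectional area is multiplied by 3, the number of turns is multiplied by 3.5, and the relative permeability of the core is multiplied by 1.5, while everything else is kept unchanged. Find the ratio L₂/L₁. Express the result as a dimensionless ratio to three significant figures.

For a toroid, L ∝ μᵣN²A/R.
L₂/L₁ = (3) × (3.5)^2 × (1.5) = 55.1.

L₂/L₁ = 55.1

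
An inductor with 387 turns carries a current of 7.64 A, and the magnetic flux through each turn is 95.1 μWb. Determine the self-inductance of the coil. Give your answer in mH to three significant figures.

L ≈ 4.82 mH

Self-inductance is defined by L = NΦ_B/I (flux linkage over current).
L = (387)(9.510×10^-5 Wb)/(7.64 A) = 4.817×10^-3 H.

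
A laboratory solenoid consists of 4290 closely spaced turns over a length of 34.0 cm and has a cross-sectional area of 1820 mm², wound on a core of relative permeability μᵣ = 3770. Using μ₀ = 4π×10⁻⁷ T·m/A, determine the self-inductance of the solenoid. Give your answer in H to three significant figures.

A = 1820 mm² = 1.820×10^-3 m².
For a long solenoid, L = μ₀μᵣN²A/ℓ.
L = (4π×10⁻⁷)(3770)(4290)²(1.820×10^-3)/(0.34 m) = 466.7 H.

L ≈ 467 H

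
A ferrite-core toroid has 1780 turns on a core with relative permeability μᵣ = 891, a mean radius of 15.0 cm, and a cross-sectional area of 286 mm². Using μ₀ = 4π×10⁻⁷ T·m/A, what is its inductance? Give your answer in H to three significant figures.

L ≈ 1.08 H

For a thin toroid, L = μ₀μᵣN²A/(2πR).
L = (4π×10⁻⁷)(891)(1780)²(2.860×10^-4) / (2π×0.15 m) = 1.077 H.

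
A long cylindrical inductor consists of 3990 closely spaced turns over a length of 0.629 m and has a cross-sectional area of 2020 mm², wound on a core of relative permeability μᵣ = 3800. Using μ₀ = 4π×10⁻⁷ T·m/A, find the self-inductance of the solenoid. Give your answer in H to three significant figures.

A = 2020 mm² = 2.020×10^-3 m².
For a long solenoid, L = μ₀μᵣN²A/ℓ.
L = (4π×10⁻⁷)(3800)(3990)²(2.020×10^-3)/(0.629 m) = 244.1 H.

L ≈ 244 H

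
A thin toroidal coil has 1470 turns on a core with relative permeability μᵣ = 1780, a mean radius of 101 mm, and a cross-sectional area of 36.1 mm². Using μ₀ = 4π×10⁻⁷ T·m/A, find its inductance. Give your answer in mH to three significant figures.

For a thin toroid, L = μ₀μᵣN²A/(2πR).
L = (4π×10⁻⁷)(1780)(1470)²(3.610×10^-5) / (2π×0.101 m) = 0.275 H.

L ≈ 275 mH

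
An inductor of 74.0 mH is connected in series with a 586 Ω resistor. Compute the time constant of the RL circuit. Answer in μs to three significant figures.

τ ≈ 126 μs

τ = L/R = (7.400×10^-2 H)/(586 Ω) = 1.263×10^-4 s.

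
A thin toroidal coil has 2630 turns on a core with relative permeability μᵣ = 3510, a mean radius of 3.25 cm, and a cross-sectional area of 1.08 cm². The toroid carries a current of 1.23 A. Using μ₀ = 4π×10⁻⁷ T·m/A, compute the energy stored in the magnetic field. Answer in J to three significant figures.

U ≈ 12.2 J

L = μ₀μᵣN²A/(2πR) = (4π×10⁻⁷)(3510)(2630)²(1.080×10^-4)/(2π×3.250×10^-2) = 16.14 H.
U = ½LI² = ½(16.14)(1.23)² = 12.21 J.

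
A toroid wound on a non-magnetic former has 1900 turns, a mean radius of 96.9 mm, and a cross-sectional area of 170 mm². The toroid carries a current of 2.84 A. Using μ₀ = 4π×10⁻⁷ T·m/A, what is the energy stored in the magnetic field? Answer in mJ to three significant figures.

U ≈ 5.11 mJ

L = μ₀N²A/(2πR) = (4π×10⁻⁷)(1900)²(1.700×10^-4)/(2π×9.690×10^-2) = 1.267×10^-3 H.
U = ½LI² = ½(1.267×10^-3)(2.84)² = 5.108×10^-3 J.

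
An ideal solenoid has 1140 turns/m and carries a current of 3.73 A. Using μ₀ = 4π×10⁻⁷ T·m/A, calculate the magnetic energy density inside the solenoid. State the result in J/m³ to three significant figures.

u ≈ 11.4 J/m³

B = μ₀nI = (4π×10⁻⁷)(1.140×10^3)(3.73) = 5.343×10^-3 T.
u = B²/(2μ₀) = (5.343×10^-3)²/(2×4π×10⁻⁷) = 11.36 J/m³.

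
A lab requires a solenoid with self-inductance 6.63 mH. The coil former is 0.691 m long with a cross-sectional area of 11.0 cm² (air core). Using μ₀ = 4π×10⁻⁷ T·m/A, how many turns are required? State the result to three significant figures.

A = 11.0 cm² = 1.100×10^-3 m².
From L = μ₀N²A/ℓ, N = √(Lℓ / (μ₀A)).
N = √[(6.630×10^-3)(0.691) / ((4π×10⁻⁷)×1.100×10^-3)] = √(3.314×10^6) ≈ 1820.5.

N ≈ 1820 turns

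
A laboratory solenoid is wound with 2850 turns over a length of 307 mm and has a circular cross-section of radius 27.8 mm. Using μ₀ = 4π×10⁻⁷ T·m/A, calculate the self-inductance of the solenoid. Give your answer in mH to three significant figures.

L ≈ 80.7 mH

A = πr² = π(2.780×10^-2 m)² = 2.428×10^-3 m².
For a long solenoid, L = μ₀N²A/ℓ.
L = (4π×10⁻⁷)(2850)²(2.428×10^-3)/(0.307 m) = 8.072×10^-2 H.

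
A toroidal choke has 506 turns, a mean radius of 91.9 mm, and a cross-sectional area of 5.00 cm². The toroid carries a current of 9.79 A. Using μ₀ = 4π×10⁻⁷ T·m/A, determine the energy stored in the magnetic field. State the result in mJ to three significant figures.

U ≈ 13.4 mJ

L = μ₀N²A/(2πR) = (4π×10⁻⁷)(506)²(5.000×10^-4)/(2π×9.190×10^-2) = 2.786×10^-4 H.
U = ½LI² = ½(2.786×10^-4)(9.79)² = 1.335×10^-2 J.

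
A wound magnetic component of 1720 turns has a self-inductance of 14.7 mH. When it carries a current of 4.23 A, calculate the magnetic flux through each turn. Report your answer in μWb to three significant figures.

Φ_B ≈ 36.2 μWb

From L = NΦ_B/I, the flux per turn is Φ_B = LI/N.
Φ_B = (1.470×10^-2 H)(4.23 A)/1720 = 3.615×10^-5 Wb.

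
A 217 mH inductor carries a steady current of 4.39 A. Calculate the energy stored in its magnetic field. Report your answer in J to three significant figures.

U ≈ 2.09 J

Stored magnetic energy: U = ½LI².
U = ½(0.217 H)(4.39 A)² = 2.091 J.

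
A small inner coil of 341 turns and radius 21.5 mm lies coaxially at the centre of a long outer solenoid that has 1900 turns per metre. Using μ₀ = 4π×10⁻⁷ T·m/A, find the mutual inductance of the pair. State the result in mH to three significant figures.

The outer solenoid produces a uniform field B₁ = μ₀n₁I₁ across the inner coil,
so the flux linkage is N₂Φ = N₂B₁A₂ = μ₀n₁N₂A₂·I₁, giving M = μ₀n₁N₂A₂.
A₂ = πr² = π(2.150×10^-2 m)² = 1.452×10^-3 m².
M = (4π×10⁻⁷)(1900)(341)(1.452×10^-3) = 1.182×10^-3 H.

M ≈ 1.18 mH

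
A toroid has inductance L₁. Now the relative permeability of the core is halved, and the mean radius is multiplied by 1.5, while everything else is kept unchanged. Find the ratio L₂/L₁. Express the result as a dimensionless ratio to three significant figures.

For a toroid, L ∝ μᵣN²A/R.
L₂/L₁ = (0.5) × (1.5)^-1 = 0.333.

L₂/L₁ = 0.333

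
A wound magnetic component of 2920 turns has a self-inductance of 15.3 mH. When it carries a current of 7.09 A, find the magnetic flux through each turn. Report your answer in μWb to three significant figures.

From L = NΦ_B/I, the flux per turn is Φ_B = LI/N.
Φ_B = (1.530×10^-2 H)(7.09 A)/2920 = 3.71497×10^-5 Wb.

Φ_B ≈ 37.1 μWb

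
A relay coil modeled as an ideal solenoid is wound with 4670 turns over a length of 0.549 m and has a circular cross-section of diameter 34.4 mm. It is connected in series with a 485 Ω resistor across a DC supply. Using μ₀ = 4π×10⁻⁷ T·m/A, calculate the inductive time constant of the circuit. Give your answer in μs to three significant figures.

A = π(d/2)² = π(1.720×10^-2 m)² = 9.294×10^-4 m².
L = μ₀N²A/ℓ = (4π×10⁻⁷)(4670)²(9.294×10^-4)/(0.549) = 4.640×10^-2 H.
τ = L/R = (4.640×10^-2)/(485) = 9.566×10^-5 s.

τ ≈ 95.7 μs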